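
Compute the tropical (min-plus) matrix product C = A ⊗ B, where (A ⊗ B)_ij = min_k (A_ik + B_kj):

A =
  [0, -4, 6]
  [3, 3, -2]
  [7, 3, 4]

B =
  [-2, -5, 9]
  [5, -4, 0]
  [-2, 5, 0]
A ⊗ B =
  [-2, -8, -4]
  [-4, -2, -2]
  [2, -1, 3]

Apply the min-plus product entry-by-entry:
  C[0][0] = min over k of (A[0][0] + B[0][0] = 0 + -2 = -2, A[0][1] + B[1][0] = -4 + 5 = 1, A[0][2] + B[2][0] = 6 + -2 = 4) = -2 (attained at k = 0)
  C[0][1] = min over k of (A[0][0] + B[0][1] = 0 + -5 = -5, A[0][1] + B[1][1] = -4 + -4 = -8, A[0][2] + B[2][1] = 6 + 5 = 11) = -8 (attained at k = 1)
  C[0][2] = min over k of (A[0][0] + B[0][2] = 0 + 9 = 9, A[0][1] + B[1][2] = -4 + 0 = -4, A[0][2] + B[2][2] = 6 + 0 = 6) = -4 (attained at k = 1)
  C[1][0] = min over k of (A[1][0] + B[0][0] = 3 + -2 = 1, A[1][1] + B[1][0] = 3 + 5 = 8, A[1][2] + B[2][0] = -2 + -2 = -4) = -4 (attained at k = 2)
  C[1][1] = min over k of (A[1][0] + B[0][1] = 3 + -5 = -2, A[1][1] + B[1][1] = 3 + -4 = -1, A[1][2] + B[2][1] = -2 + 5 = 3) = -2 (attained at k = 0)
  C[1][2] = min over k of (A[1][0] + B[0][2] = 3 + 9 = 12, A[1][1] + B[1][2] = 3 + 0 = 3, A[1][2] + B[2][2] = -2 + 0 = -2) = -2 (attained at k = 2)
  C[2][0] = min over k of (A[2][0] + B[0][0] = 7 + -2 = 5, A[2][1] + B[1][0] = 3 + 5 = 8, A[2][2] + B[2][0] = 4 + -2 = 2) = 2 (attained at k = 2)
  C[2][1] = min over k of (A[2][0] + B[0][1] = 7 + -5 = 2, A[2][1] + B[1][1] = 3 + -4 = -1, A[2][2] + B[2][1] = 4 + 5 = 9) = -1 (attained at k = 1)
  C[2][2] = min over k of (A[2][0] + B[0][2] = 7 + 9 = 16, A[2][1] + B[1][2] = 3 + 0 = 3, A[2][2] + B[2][2] = 4 + 0 = 4) = 3 (attained at k = 1)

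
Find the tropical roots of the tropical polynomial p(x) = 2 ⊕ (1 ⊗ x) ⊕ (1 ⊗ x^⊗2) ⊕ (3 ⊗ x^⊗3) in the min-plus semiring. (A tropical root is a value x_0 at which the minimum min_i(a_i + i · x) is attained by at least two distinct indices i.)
Roots: {-2, 0, 1}

Each tropical root is a break point of the lower envelope of the lines y = a_i + i · x (there are 4 lines, with slopes 0, 1, ..., 3). Only the lines that attain the minimum somewhere contribute to roots; other lines are dominated. Here the surviving (envelope) indices are i = 3, i = 2, i = 1, i = 0.
Intersections between consecutive envelope lines give the roots: for adjacent envelope indices i < j the intersection is x = (a_i − a_j) / (j − i). Reading off the sorted break points: {-2, 0, 1}.
Verification: at each break x_0, at least two indices attain the minimum of min_i(a_i + i · x_0).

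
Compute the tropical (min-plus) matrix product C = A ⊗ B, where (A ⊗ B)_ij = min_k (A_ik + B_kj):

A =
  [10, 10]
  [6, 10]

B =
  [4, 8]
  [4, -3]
A ⊗ B =
  [14, 7]
  [10, 7]

Apply the min-plus product entry-by-entry:
  C[0][0] = min over k of (A[0][0] + B[0][0] = 10 + 4 = 14, A[0][1] + B[1][0] = 10 + 4 = 14) = 14 (attained at k = 0)
  C[0][1] = min over k of (A[0][0] + B[0][1] = 10 + 8 = 18, A[0][1] + B[1][1] = 10 + -3 = 7) = 7 (attained at k = 1)
  C[1][0] = min over k of (A[1][0] + B[0][0] = 6 + 4 = 10, A[1][1] + B[1][0] = 10 + 4 = 14) = 10 (attained at k = 0)
  C[1][1] = min over k of (A[1][0] + B[0][1] = 6 + 8 = 14, A[1][1] + B[1][1] = 10 + -3 = 7) = 7 (attained at k = 1)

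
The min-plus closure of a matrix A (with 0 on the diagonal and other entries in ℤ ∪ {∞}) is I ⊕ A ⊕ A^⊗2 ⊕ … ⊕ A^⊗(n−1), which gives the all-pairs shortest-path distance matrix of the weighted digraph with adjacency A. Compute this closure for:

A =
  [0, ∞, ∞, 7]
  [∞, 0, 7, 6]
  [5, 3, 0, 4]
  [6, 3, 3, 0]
Closure =
  [0, 10, 10, 7]
  [12, 0, 7, 6]
  [5, 3, 0, 4]
  [6, 3, 3, 0]

This is the Floyd-Warshall all-pairs shortest-path computation. For each intermediate vertex k = 0, 1, …, 3, update dist[i][j] ← min(dist[i][j], dist[i][k] + dist[k][j]). The final matrix gives, for each (i, j), the minimum total weight of any directed path from i to j (possibly empty when i = j).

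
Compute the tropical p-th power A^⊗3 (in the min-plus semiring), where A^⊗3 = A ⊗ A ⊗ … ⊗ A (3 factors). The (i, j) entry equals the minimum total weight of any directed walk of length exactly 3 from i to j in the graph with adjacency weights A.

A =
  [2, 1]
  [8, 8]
A^⊗3 =
  [6, 5]
  [12, 11]

Each entry (A^⊗3)_ij equals the minimum over all length-3 walks i = v_0 → v_1 → … → v_3 = j of Σ_t A[v_t][v_{t+1}]. For example, for (i, j) = (0, 1) we minimise over 4 possible intermediate vertex sequences; the minimum is 5, attained along the walk 0 → 0 → 0 → 1.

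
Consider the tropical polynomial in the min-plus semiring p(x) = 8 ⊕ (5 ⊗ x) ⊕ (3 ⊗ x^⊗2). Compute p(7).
p(7) = 8

A tropical monomial a ⊗ x^⊗i evaluates to a + i · x. Evaluating each term at x = 7:
  Term 0 contributes 8 + 0 · 7 = 8
  Term 1 contributes 5 + 1 · 7 = 12
  Term 2 contributes 3 + 2 · 7 = 17
p(7) = ⊕ of these = min[8, 12, 17] = 8.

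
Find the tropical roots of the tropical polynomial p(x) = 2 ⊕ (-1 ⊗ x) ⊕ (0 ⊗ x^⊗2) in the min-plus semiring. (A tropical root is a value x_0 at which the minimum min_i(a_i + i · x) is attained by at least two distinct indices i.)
Roots: {-1, 3}

Each tropical root is a break point of the lower envelope of the lines y = a_i + i · x (there are 3 lines, with slopes 0, 1, ..., 2). Only the lines that attain the minimum somewhere contribute to roots; other lines are dominated. Here the surviving (envelope) indices are i = 2, i = 1, i = 0.
Intersections between consecutive envelope lines give the roots: for adjacent envelope indices i < j the intersection is x = (a_i − a_j) / (j − i). Reading off the sorted break points: {-1, 3}.
Verification: at each break x_0, at least two indices attain the minimum of min_i(a_i + i · x_0).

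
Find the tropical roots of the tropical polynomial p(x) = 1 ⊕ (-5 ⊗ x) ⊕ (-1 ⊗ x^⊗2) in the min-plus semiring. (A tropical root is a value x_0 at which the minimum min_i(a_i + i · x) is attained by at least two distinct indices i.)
Roots: {-4, 6}

Each tropical root is a break point of the lower envelope of the lines y = a_i + i · x (there are 3 lines, with slopes 0, 1, ..., 2). Only the lines that attain the minimum somewhere contribute to roots; other lines are dominated. Here the surviving (envelope) indices are i = 2, i = 1, i = 0.
Intersections between consecutive envelope lines give the roots: for adjacent envelope indices i < j the intersection is x = (a_i − a_j) / (j − i). Reading off the sorted break points: {-4, 6}.
Verification: at each break x_0, at least two indices attain the minimum of min_i(a_i + i · x_0).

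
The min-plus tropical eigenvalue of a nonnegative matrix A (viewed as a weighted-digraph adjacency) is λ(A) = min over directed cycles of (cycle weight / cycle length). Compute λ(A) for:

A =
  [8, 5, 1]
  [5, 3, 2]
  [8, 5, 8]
λ(A) = 3

Enumerate directed cycles and compute their means (weight / length). Sample:
  cycle 0 → 0: weight = 8, length = 1, mean = 8/1 ≈ 8.000
  cycle 1 → 1: weight = 3, length = 1, mean = 3/1 ≈ 3.000
  cycle 2 → 2: weight = 8, length = 1, mean = 8/1 ≈ 8.000
  cycle 0 → 1 → 0: weight = 10, length = 2, mean = 10/2 ≈ 5.000
  cycle 0 → 2 → 0: weight = 9, length = 2, mean = 9/2 ≈ 4.500
  cycle 1 → 0 → 1: weight = 10, length = 2, mean = 10/2 ≈ 5.000
Minimum mean = 3.000, attained e.g. along the cycle 1 → 1 with weight 3 and length 1. So λ(A) = 3/1 = 3.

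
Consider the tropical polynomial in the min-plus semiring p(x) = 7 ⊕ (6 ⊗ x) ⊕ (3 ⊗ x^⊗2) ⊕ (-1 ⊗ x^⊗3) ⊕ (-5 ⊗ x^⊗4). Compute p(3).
p(3) = 7

A tropical monomial a ⊗ x^⊗i evaluates to a + i · x. Evaluating each term at x = 3:
  Term 0 contributes 7 + 0 · 3 = 7
  Term 1 contributes 6 + 1 · 3 = 9
  Term 2 contributes 3 + 2 · 3 = 9
  Term 3 contributes -1 + 3 · 3 = 8
  Term 4 contributes -5 + 4 · 3 = 7
p(3) = ⊕ of these = min[7, 9, 9, 8, 7] = 7.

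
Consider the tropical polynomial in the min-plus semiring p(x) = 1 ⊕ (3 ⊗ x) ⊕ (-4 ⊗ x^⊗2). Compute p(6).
p(6) = 1

A tropical monomial a ⊗ x^⊗i evaluates to a + i · x. Evaluating each term at x = 6:
  Term 0 contributes 1 + 0 · 6 = 1
  Term 1 contributes 3 + 1 · 6 = 9
  Term 2 contributes -4 + 2 · 6 = 8
p(6) = ⊕ of these = min[1, 9, 8] = 1.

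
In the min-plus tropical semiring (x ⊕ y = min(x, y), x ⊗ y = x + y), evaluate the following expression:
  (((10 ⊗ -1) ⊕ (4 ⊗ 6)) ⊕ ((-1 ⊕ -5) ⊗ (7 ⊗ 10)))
(((10 ⊗ -1) ⊕ (4 ⊗ 6)) ⊕ ((-1 ⊕ -5) ⊗ (7 ⊗ 10))) = 9

Expand innermost to outermost. Recall ⊕ takes the minimum of its arguments and ⊗ takes their sum. Working out the expression (((10 ⊗ -1) ⊕ (4 ⊗ 6)) ⊕ ((-1 ⊕ -5) ⊗ (7 ⊗ 10))) gives 9.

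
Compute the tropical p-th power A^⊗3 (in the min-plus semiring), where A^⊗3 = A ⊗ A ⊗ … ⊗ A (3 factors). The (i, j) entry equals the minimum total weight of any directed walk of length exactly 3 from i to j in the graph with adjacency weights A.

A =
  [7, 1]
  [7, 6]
A^⊗3 =
  [14, 9]
  [15, 14]

Each entry (A^⊗3)_ij equals the minimum over all length-3 walks i = v_0 → v_1 → … → v_3 = j of Σ_t A[v_t][v_{t+1}]. For example, for (i, j) = (0, 1) we minimise over 4 possible intermediate vertex sequences; the minimum is 9, attained along the walk 0 → 1 → 0 → 1.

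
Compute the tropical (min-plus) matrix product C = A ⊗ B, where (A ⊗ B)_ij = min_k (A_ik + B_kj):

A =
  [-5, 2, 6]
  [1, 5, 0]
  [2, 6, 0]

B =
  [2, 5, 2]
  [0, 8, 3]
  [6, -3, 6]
A ⊗ B =
  [-3, 0, -3]
  [3, -3, 3]
  [4, -3, 4]

Apply the min-plus product entry-by-entry:
  C[0][0] = min over k of (A[0][0] + B[0][0] = -5 + 2 = -3, A[0][1] + B[1][0] = 2 + 0 = 2, A[0][2] + B[2][0] = 6 + 6 = 12) = -3 (attained at k = 0)
  C[0][1] = min over k of (A[0][0] + B[0][1] = -5 + 5 = 0, A[0][1] + B[1][1] = 2 + 8 = 10, A[0][2] + B[2][1] = 6 + -3 = 3) = 0 (attained at k = 0)
  C[0][2] = min over k of (A[0][0] + B[0][2] = -5 + 2 = -3, A[0][1] + B[1][2] = 2 + 3 = 5, A[0][2] + B[2][2] = 6 + 6 = 12) = -3 (attained at k = 0)
  C[1][0] = min over k of (A[1][0] + B[0][0] = 1 + 2 = 3, A[1][1] + B[1][0] = 5 + 0 = 5, A[1][2] + B[2][0] = 0 + 6 = 6) = 3 (attained at k = 0)
  C[1][1] = min over k of (A[1][0] + B[0][1] = 1 + 5 = 6, A[1][1] + B[1][1] = 5 + 8 = 13, A[1][2] + B[2][1] = 0 + -3 = -3) = -3 (attained at k = 2)
  C[1][2] = min over k of (A[1][0] + B[0][2] = 1 + 2 = 3, A[1][1] + B[1][2] = 5 + 3 = 8, A[1][2] + B[2][2] = 0 + 6 = 6) = 3 (attained at k = 0)
  C[2][0] = min over k of (A[2][0] + B[0][0] = 2 + 2 = 4, A[2][1] + B[1][0] = 6 + 0 = 6, A[2][2] + B[2][0] = 0 + 6 = 6) = 4 (attained at k = 0)
  C[2][1] = min over k of (A[2][0] + B[0][1] = 2 + 5 = 7, A[2][1] + B[1][1] = 6 + 8 = 14, A[2][2] + B[2][1] = 0 + -3 = -3) = -3 (attained at k = 2)
  C[2][2] = min over k of (A[2][0] + B[0][2] = 2 + 2 = 4, A[2][1] + B[1][2] = 6 + 3 = 9, A[2][2] + B[2][2] = 0 + 6 = 6) = 4 (attained at k = 0)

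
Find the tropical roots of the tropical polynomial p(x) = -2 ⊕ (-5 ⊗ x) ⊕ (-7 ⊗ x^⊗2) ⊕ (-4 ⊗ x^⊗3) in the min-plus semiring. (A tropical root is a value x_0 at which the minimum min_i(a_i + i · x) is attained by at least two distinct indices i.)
Roots: {-3, 2, 3}

Each tropical root is a break point of the lower envelope of the lines y = a_i + i · x (there are 4 lines, with slopes 0, 1, ..., 3). Only the lines that attain the minimum somewhere contribute to roots; other lines are dominated. Here the surviving (envelope) indices are i = 3, i = 2, i = 1, i = 0.
Intersections between consecutive envelope lines give the roots: for adjacent envelope indices i < j the intersection is x = (a_i − a_j) / (j − i). Reading off the sorted break points: {-3, 2, 3}.
Verification: at each break x_0, at least two indices attain the minimum of min_i(a_i + i · x_0).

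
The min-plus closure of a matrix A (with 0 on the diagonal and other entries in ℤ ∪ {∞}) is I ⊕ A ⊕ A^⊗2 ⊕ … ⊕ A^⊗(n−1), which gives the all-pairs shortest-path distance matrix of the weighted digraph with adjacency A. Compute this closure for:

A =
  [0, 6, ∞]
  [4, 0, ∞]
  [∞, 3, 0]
Closure =
  [0, 6, ∞]
  [4, 0, ∞]
  [7, 3, 0]

This is the Floyd-Warshall all-pairs shortest-path computation. For each intermediate vertex k = 0, 1, …, 2, update dist[i][j] ← min(dist[i][j], dist[i][k] + dist[k][j]). The final matrix gives, for each (i, j), the minimum total weight of any directed path from i to j (possibly empty when i = j).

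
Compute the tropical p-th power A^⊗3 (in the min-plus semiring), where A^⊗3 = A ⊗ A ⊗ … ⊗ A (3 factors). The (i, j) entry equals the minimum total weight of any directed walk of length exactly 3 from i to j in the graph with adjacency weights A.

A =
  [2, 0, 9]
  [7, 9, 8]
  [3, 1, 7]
A^⊗3 =
  [6, 4, 10]
  [11, 9, 15]
  [7, 5, 11]

Each entry (A^⊗3)_ij equals the minimum over all length-3 walks i = v_0 → v_1 → … → v_3 = j of Σ_t A[v_t][v_{t+1}]. For example, for (i, j) = (0, 2) we minimise over 9 possible intermediate vertex sequences; the minimum is 10, attained along the walk 0 → 0 → 1 → 2.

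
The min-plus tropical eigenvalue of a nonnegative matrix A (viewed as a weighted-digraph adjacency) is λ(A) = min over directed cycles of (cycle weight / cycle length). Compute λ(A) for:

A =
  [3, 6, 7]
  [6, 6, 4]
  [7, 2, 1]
λ(A) = 1

Enumerate directed cycles and compute their means (weight / length). Sample:
  cycle 0 → 0: weight = 3, length = 1, mean = 3/1 ≈ 3.000
  cycle 1 → 1: weight = 6, length = 1, mean = 6/1 ≈ 6.000
  cycle 2 → 2: weight = 1, length = 1, mean = 1/1 ≈ 1.000
  cycle 0 → 1 → 0: weight = 12, length = 2, mean = 12/2 ≈ 6.000
  cycle 0 → 2 → 0: weight = 14, length = 2, mean = 14/2 ≈ 7.000
  cycle 1 → 0 → 1: weight = 12, length = 2, mean = 12/2 ≈ 6.000
Minimum mean = 1.000, attained e.g. along the cycle 2 → 2 with weight 1 and length 1. So λ(A) = 1/1 = 1.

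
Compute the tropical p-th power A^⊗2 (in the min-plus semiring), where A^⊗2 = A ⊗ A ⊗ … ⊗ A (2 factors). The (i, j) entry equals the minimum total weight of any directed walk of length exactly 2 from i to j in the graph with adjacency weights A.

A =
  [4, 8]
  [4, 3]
A^⊗2 =
  [8, 11]
  [7, 6]

Each entry (A^⊗2)_ij equals the minimum over all length-2 walks i = v_0 → v_1 → … → v_2 = j of Σ_t A[v_t][v_{t+1}]. For example, for (i, j) = (0, 1) we minimise over 2 possible intermediate vertex sequences; the minimum is 11, attained along the walk 0 → 1 → 1.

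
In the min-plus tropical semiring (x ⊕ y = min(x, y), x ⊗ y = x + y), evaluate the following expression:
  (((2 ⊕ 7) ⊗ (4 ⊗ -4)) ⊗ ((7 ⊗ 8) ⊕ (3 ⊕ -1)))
(((2 ⊕ 7) ⊗ (4 ⊗ -4)) ⊗ ((7 ⊗ 8) ⊕ (3 ⊕ -1))) = 1

Expand innermost to outermost. Recall ⊕ takes the minimum of its arguments and ⊗ takes their sum. Working out the expression (((2 ⊕ 7) ⊗ (4 ⊗ -4)) ⊗ ((7 ⊗ 8) ⊕ (3 ⊕ -1))) gives 1.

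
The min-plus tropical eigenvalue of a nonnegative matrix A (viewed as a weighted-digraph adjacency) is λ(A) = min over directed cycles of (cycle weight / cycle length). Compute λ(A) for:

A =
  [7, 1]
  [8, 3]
λ(A) = 3

Enumerate directed cycles and compute their means (weight / length). Sample:
  cycle 0 → 0: weight = 7, length = 1, mean = 7/1 ≈ 7.000
  cycle 1 → 1: weight = 3, length = 1, mean = 3/1 ≈ 3.000
  cycle 0 → 1 → 0: weight = 9, length = 2, mean = 9/2 ≈ 4.500
  cycle 1 → 0 → 1: weight = 9, length = 2, mean = 9/2 ≈ 4.500
Minimum mean = 3.000, attained e.g. along the cycle 1 → 1 with weight 3 and length 1. So λ(A) = 3/1 = 3.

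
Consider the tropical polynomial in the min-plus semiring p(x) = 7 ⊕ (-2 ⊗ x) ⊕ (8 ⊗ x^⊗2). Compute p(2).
p(2) = 0

A tropical monomial a ⊗ x^⊗i evaluates to a + i · x. Evaluating each term at x = 2:
  Term 0 contributes 7 + 0 · 2 = 7
  Term 1 contributes -2 + 1 · 2 = 0
  Term 2 contributes 8 + 2 · 2 = 12
p(2) = ⊕ of these = min[7, 0, 12] = 0.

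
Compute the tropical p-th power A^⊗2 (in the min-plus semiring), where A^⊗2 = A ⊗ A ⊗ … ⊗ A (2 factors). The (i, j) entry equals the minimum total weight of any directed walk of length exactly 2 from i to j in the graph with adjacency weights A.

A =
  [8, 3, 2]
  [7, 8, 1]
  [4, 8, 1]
A^⊗2 =
  [6, 10, 3]
  [5, 9, 2]
  [5, 7, 2]

Each entry (A^⊗2)_ij equals the minimum over all length-2 walks i = v_0 → v_1 → … → v_2 = j of Σ_t A[v_t][v_{t+1}]. For example, for (i, j) = (0, 2) we minimise over 3 possible intermediate vertex sequences; the minimum is 3, attained along the walk 0 → 2 → 2.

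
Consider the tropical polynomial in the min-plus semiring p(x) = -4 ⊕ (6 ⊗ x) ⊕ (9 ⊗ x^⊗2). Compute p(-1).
p(-1) = -4

A tropical monomial a ⊗ x^⊗i evaluates to a + i · x. Evaluating each term at x = -1:
  Term 0 contributes -4 + 0 · -1 = -4
  Term 1 contributes 6 + 1 · -1 = 5
  Term 2 contributes 9 + 2 · -1 = 7
p(-1) = ⊕ of these = min[-4, 5, 7] = -4.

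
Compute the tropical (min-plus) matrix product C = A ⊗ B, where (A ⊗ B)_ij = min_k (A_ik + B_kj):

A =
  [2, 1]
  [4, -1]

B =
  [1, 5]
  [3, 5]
A ⊗ B =
  [3, 6]
  [2, 4]

Apply the min-plus product entry-by-entry:
  C[0][0] = min over k of (A[0][0] + B[0][0] = 2 + 1 = 3, A[0][1] + B[1][0] = 1 + 3 = 4) = 3 (attained at k = 0)
  C[0][1] = min over k of (A[0][0] + B[0][1] = 2 + 5 = 7, A[0][1] + B[1][1] = 1 + 5 = 6) = 6 (attained at k = 1)
  C[1][0] = min over k of (A[1][0] + B[0][0] = 4 + 1 = 5, A[1][1] + B[1][0] = -1 + 3 = 2) = 2 (attained at k = 1)
  C[1][1] = min over k of (A[1][0] + B[0][1] = 4 + 5 = 9, A[1][1] + B[1][1] = -1 + 5 = 4) = 4 (attained at k = 1)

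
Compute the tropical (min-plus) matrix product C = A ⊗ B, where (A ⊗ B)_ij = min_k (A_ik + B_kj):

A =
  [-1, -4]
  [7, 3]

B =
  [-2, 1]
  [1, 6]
A ⊗ B =
  [-3, 0]
  [4, 8]

Apply the min-plus product entry-by-entry:
  C[0][0] = min over k of (A[0][0] + B[0][0] = -1 + -2 = -3, A[0][1] + B[1][0] = -4 + 1 = -3) = -3 (attained at k = 0)
  C[0][1] = min over k of (A[0][0] + B[0][1] = -1 + 1 = 0, A[0][1] + B[1][1] = -4 + 6 = 2) = 0 (attained at k = 0)
  C[1][0] = min over k of (A[1][0] + B[0][0] = 7 + -2 = 5, A[1][1] + B[1][0] = 3 + 1 = 4) = 4 (attained at k = 1)
  C[1][1] = min over k of (A[1][0] + B[0][1] = 7 + 1 = 8, A[1][1] + B[1][1] = 3 + 6 = 9) = 8 (attained at k = 0)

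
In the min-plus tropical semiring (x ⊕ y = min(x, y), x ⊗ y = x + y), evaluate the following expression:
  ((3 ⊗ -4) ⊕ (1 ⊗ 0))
((3 ⊗ -4) ⊕ (1 ⊗ 0)) = -1

Expand innermost to outermost. Recall ⊕ takes the minimum of its arguments and ⊗ takes their sum. Working out the expression ((3 ⊗ -4) ⊕ (1 ⊗ 0)) gives -1.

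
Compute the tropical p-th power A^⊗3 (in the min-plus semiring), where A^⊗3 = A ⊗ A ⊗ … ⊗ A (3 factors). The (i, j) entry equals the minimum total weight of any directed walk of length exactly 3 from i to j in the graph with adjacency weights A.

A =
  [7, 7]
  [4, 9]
A^⊗3 =
  [18, 18]
  [15, 18]

Each entry (A^⊗3)_ij equals the minimum over all length-3 walks i = v_0 → v_1 → … → v_3 = j of Σ_t A[v_t][v_{t+1}]. For example, for (i, j) = (0, 1) we minimise over 4 possible intermediate vertex sequences; the minimum is 18, attained along the walk 0 → 1 → 0 → 1.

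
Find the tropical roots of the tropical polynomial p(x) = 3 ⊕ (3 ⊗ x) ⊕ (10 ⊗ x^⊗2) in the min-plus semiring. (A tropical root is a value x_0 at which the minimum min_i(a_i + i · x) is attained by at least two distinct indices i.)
Roots: {-7, 0}

Each tropical root is a break point of the lower envelope of the lines y = a_i + i · x (there are 3 lines, with slopes 0, 1, ..., 2). Only the lines that attain the minimum somewhere contribute to roots; other lines are dominated. Here the surviving (envelope) indices are i = 2, i = 1, i = 0.
Intersections between consecutive envelope lines give the roots: for adjacent envelope indices i < j the intersection is x = (a_i − a_j) / (j − i). Reading off the sorted break points: {-7, 0}.
Verification: at each break x_0, at least two indices attain the minimum of min_i(a_i + i · x_0).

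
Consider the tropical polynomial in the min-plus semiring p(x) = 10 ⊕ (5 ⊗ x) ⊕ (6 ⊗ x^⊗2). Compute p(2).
p(2) = 7

A tropical monomial a ⊗ x^⊗i evaluates to a + i · x. Evaluating each term at x = 2:
  Term 0 contributes 10 + 0 · 2 = 10
  Term 1 contributes 5 + 1 · 2 = 7
  Term 2 contributes 6 + 2 · 2 = 10
p(2) = ⊕ of these = min[10, 7, 10] = 7.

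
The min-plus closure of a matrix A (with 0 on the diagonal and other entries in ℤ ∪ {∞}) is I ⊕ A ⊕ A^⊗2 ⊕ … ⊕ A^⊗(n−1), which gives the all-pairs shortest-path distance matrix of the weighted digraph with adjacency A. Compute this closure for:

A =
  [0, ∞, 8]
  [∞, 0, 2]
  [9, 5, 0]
Closure =
  [0, 13, 8]
  [11, 0, 2]
  [9, 5, 0]

This is the Floyd-Warshall all-pairs shortest-path computation. For each intermediate vertex k = 0, 1, …, 2, update dist[i][j] ← min(dist[i][j], dist[i][k] + dist[k][j]). The final matrix gives, for each (i, j), the minimum total weight of any directed path from i to j (possibly empty when i = j).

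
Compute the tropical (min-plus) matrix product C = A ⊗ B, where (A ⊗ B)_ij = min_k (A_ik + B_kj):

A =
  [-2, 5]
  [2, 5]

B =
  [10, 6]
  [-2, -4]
A ⊗ B =
  [3, 1]
  [3, 1]

Apply the min-plus product entry-by-entry:
  C[0][0] = min over k of (A[0][0] + B[0][0] = -2 + 10 = 8, A[0][1] + B[1][0] = 5 + -2 = 3) = 3 (attained at k = 1)
  C[0][1] = min over k of (A[0][0] + B[0][1] = -2 + 6 = 4, A[0][1] + B[1][1] = 5 + -4 = 1) = 1 (attained at k = 1)
  C[1][0] = min over k of (A[1][0] + B[0][0] = 2 + 10 = 12, A[1][1] + B[1][0] = 5 + -2 = 3) = 3 (attained at k = 1)
  C[1][1] = min over k of (A[1][0] + B[0][1] = 2 + 6 = 8, A[1][1] + B[1][1] = 5 + -4 = 1) = 1 (attained at k = 1)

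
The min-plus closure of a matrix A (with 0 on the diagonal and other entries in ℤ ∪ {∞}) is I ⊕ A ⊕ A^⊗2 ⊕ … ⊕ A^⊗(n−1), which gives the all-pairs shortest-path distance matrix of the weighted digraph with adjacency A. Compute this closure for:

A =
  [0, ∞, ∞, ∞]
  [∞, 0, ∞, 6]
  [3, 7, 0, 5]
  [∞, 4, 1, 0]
Closure =
  [0, ∞, ∞, ∞]
  [10, 0, 7, 6]
  [3, 7, 0, 5]
  [4, 4, 1, 0]

This is the Floyd-Warshall all-pairs shortest-path computation. For each intermediate vertex k = 0, 1, …, 3, update dist[i][j] ← min(dist[i][j], dist[i][k] + dist[k][j]). The final matrix gives, for each (i, j), the minimum total weight of any directed path from i to j (possibly empty when i = j).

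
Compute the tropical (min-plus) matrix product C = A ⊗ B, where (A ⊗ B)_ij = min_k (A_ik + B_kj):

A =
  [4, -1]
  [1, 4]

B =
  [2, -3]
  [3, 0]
A ⊗ B =
  [2, -1]
  [3, -2]

Apply the min-plus product entry-by-entry:
  C[0][0] = min over k of (A[0][0] + B[0][0] = 4 + 2 = 6, A[0][1] + B[1][0] = -1 + 3 = 2) = 2 (attained at k = 1)
  C[0][1] = min over k of (A[0][0] + B[0][1] = 4 + -3 = 1, A[0][1] + B[1][1] = -1 + 0 = -1) = -1 (attained at k = 1)
  C[1][0] = min over k of (A[1][0] + B[0][0] = 1 + 2 = 3, A[1][1] + B[1][0] = 4 + 3 = 7) = 3 (attained at k = 0)
  C[1][1] = min over k of (A[1][0] + B[0][1] = 1 + -3 = -2, A[1][1] + B[1][1] = 4 + 0 = 4) = -2 (attained at k = 0)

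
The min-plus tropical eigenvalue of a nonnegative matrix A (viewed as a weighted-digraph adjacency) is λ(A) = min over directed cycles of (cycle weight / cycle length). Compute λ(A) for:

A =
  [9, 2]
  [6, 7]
λ(A) = 4

Enumerate directed cycles and compute their means (weight / length). Sample:
  cycle 0 → 0: weight = 9, length = 1, mean = 9/1 ≈ 9.000
  cycle 1 → 1: weight = 7, length = 1, mean = 7/1 ≈ 7.000
  cycle 0 → 1 → 0: weight = 8, length = 2, mean = 8/2 ≈ 4.000
  cycle 1 → 0 → 1: weight = 8, length = 2, mean = 8/2 ≈ 4.000
Minimum mean = 4.000, attained e.g. along the cycle 0 → 1 → 0 with weight 8 and length 2. So λ(A) = 8/2 = 4.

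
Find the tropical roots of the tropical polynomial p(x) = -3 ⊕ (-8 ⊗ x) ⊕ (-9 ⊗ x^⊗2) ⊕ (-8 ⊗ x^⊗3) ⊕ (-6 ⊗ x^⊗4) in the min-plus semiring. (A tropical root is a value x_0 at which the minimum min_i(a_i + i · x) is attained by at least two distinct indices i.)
Roots: {-2, -1, 1, 5}

Each tropical root is a break point of the lower envelope of the lines y = a_i + i · x (there are 5 lines, with slopes 0, 1, ..., 4). Only the lines that attain the minimum somewhere contribute to roots; other lines are dominated. Here the surviving (envelope) indices are i = 4, i = 3, i = 2, i = 1, i = 0.
Intersections between consecutive envelope lines give the roots: for adjacent envelope indices i < j the intersection is x = (a_i − a_j) / (j − i). Reading off the sorted break points: {-2, -1, 1, 5}.
Verification: at each break x_0, at least two indices attain the minimum of min_i(a_i + i · x_0).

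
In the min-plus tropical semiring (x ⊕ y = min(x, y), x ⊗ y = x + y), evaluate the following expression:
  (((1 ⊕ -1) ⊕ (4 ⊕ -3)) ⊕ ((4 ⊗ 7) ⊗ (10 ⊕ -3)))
(((1 ⊕ -1) ⊕ (4 ⊕ -3)) ⊕ ((4 ⊗ 7) ⊗ (10 ⊕ -3))) = -3

Expand innermost to outermost. Recall ⊕ takes the minimum of its arguments and ⊗ takes their sum. Working out the expression (((1 ⊕ -1) ⊕ (4 ⊕ -3)) ⊕ ((4 ⊗ 7) ⊗ (10 ⊕ -3))) gives -3.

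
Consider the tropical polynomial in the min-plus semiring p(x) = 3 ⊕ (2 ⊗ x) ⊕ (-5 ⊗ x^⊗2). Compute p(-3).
p(-3) = -11

A tropical monomial a ⊗ x^⊗i evaluates to a + i · x. Evaluating each term at x = -3:
  Term 0 contributes 3 + 0 · -3 = 3
  Term 1 contributes 2 + 1 · -3 = -1
  Term 2 contributes -5 + 2 · -3 = -11
p(-3) = ⊕ of these = min[3, -1, -11] = -11.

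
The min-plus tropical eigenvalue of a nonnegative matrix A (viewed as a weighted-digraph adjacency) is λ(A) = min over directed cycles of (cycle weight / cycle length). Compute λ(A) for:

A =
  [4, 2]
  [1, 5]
λ(A) = 3/2

Enumerate directed cycles and compute their means (weight / length). Sample:
  cycle 0 → 0: weight = 4, length = 1, mean = 4/1 ≈ 4.000
  cycle 1 → 1: weight = 5, length = 1, mean = 5/1 ≈ 5.000
  cycle 0 → 1 → 0: weight = 3, length = 2, mean = 3/2 ≈ 1.500
  cycle 1 → 0 → 1: weight = 3, length = 2, mean = 3/2 ≈ 1.500
Minimum mean = 1.500, attained e.g. along the cycle 0 → 1 → 0 with weight 3 and length 2. So λ(A) = 3/2 = 3/2.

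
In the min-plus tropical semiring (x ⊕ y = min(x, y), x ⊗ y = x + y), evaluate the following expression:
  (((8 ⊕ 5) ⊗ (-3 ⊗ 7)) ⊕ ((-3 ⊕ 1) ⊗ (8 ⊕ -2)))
(((8 ⊕ 5) ⊗ (-3 ⊗ 7)) ⊕ ((-3 ⊕ 1) ⊗ (8 ⊕ -2))) = -5

Expand innermost to outermost. Recall ⊕ takes the minimum of its arguments and ⊗ takes their sum. Working out the expression (((8 ⊕ 5) ⊗ (-3 ⊗ 7)) ⊕ ((-3 ⊕ 1) ⊗ (8 ⊕ -2))) gives -5.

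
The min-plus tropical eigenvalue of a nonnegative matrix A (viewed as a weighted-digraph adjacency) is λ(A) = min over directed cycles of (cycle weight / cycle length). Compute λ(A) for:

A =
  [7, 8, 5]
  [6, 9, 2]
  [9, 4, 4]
λ(A) = 3

Enumerate directed cycles and compute their means (weight / length). Sample:
  cycle 0 → 0: weight = 7, length = 1, mean = 7/1 ≈ 7.000
  cycle 1 → 1: weight = 9, length = 1, mean = 9/1 ≈ 9.000
  cycle 2 → 2: weight = 4, length = 1, mean = 4/1 ≈ 4.000
  cycle 0 → 1 → 0: weight = 14, length = 2, mean = 14/2 ≈ 7.000
  cycle 0 → 2 → 0: weight = 14, length = 2, mean = 14/2 ≈ 7.000
  cycle 1 → 0 → 1: weight = 14, length = 2, mean = 14/2 ≈ 7.000
Minimum mean = 3.000, attained e.g. along the cycle 1 → 2 → 1 with weight 6 and length 2. So λ(A) = 6/2 = 3.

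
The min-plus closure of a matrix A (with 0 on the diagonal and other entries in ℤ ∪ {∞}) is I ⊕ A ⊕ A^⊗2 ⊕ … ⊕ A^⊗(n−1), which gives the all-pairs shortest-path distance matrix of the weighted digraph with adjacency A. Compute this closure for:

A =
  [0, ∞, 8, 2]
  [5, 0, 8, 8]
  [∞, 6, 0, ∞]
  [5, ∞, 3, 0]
Closure =
  [0, 11, 5, 2]
  [5, 0, 8, 7]
  [11, 6, 0, 13]
  [5, 9, 3, 0]

This is the Floyd-Warshall all-pairs shortest-path computation. For each intermediate vertex k = 0, 1, …, 3, update dist[i][j] ← min(dist[i][j], dist[i][k] + dist[k][j]). The final matrix gives, for each (i, j), the minimum total weight of any directed path from i to j (possibly empty when i = j).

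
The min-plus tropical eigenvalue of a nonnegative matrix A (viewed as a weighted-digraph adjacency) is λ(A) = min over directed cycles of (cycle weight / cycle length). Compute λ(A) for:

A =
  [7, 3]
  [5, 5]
λ(A) = 4

Enumerate directed cycles and compute their means (weight / length). Sample:
  cycle 0 → 0: weight = 7, length = 1, mean = 7/1 ≈ 7.000
  cycle 1 → 1: weight = 5, length = 1, mean = 5/1 ≈ 5.000
  cycle 0 → 1 → 0: weight = 8, length = 2, mean = 8/2 ≈ 4.000
  cycle 1 → 0 → 1: weight = 8, length = 2, mean = 8/2 ≈ 4.000
Minimum mean = 4.000, attained e.g. along the cycle 0 → 1 → 0 with weight 8 and length 2. So λ(A) = 8/2 = 4.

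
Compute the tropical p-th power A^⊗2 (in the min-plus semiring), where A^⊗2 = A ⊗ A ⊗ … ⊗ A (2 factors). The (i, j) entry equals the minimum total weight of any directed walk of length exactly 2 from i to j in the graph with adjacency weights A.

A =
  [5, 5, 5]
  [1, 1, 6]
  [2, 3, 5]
A^⊗2 =
  [6, 6, 10]
  [2, 2, 6]
  [4, 4, 7]

Each entry (A^⊗2)_ij equals the minimum over all length-2 walks i = v_0 → v_1 → … → v_2 = j of Σ_t A[v_t][v_{t+1}]. For example, for (i, j) = (0, 2) we minimise over 3 possible intermediate vertex sequences; the minimum is 10, attained along the walk 0 → 0 → 2.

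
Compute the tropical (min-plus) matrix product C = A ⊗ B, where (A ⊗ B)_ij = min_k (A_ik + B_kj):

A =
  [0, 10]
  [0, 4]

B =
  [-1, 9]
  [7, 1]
A ⊗ B =
  [-1, 9]
  [-1, 5]

Apply the min-plus product entry-by-entry:
  C[0][0] = min over k of (A[0][0] + B[0][0] = 0 + -1 = -1, A[0][1] + B[1][0] = 10 + 7 = 17) = -1 (attained at k = 0)
  C[0][1] = min over k of (A[0][0] + B[0][1] = 0 + 9 = 9, A[0][1] + B[1][1] = 10 + 1 = 11) = 9 (attained at k = 0)
  C[1][0] = min over k of (A[1][0] + B[0][0] = 0 + -1 = -1, A[1][1] + B[1][0] = 4 + 7 = 11) = -1 (attained at k = 0)
  C[1][1] = min over k of (A[1][0] + B[0][1] = 0 + 9 = 9, A[1][1] + B[1][1] = 4 + 1 = 5) = 5 (attained at k = 1)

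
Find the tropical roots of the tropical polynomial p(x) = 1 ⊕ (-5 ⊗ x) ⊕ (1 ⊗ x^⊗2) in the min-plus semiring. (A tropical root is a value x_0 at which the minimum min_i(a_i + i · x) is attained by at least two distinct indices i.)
Roots: {-6, 6}

Each tropical root is a break point of the lower envelope of the lines y = a_i + i · x (there are 3 lines, with slopes 0, 1, ..., 2). Only the lines that attain the minimum somewhere contribute to roots; other lines are dominated. Here the surviving (envelope) indices are i = 2, i = 1, i = 0.
Intersections between consecutive envelope lines give the roots: for adjacent envelope indices i < j the intersection is x = (a_i − a_j) / (j − i). Reading off the sorted break points: {-6, 6}.
Verification: at each break x_0, at least two indices attain the minimum of min_i(a_i + i · x_0).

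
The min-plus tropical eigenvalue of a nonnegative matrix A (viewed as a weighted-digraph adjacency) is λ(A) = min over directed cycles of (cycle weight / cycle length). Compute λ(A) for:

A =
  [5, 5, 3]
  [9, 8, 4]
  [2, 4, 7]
λ(A) = 5/2

Enumerate directed cycles and compute their means (weight / length). Sample:
  cycle 0 → 0: weight = 5, length = 1, mean = 5/1 ≈ 5.000
  cycle 1 → 1: weight = 8, length = 1, mean = 8/1 ≈ 8.000
  cycle 2 → 2: weight = 7, length = 1, mean = 7/1 ≈ 7.000
  cycle 0 → 1 → 0: weight = 14, length = 2, mean = 14/2 ≈ 7.000
  cycle 0 → 2 → 0: weight = 5, length = 2, mean = 5/2 ≈ 2.500
  cycle 1 → 0 → 1: weight = 14, length = 2, mean = 14/2 ≈ 7.000
Minimum mean = 2.500, attained e.g. along the cycle 0 → 2 → 0 with weight 5 and length 2. So λ(A) = 5/2 = 5/2.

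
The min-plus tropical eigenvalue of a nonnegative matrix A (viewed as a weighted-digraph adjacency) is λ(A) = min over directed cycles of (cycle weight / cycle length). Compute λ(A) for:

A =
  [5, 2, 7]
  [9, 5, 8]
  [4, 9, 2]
λ(A) = 2

Enumerate directed cycles and compute their means (weight / length). Sample:
  cycle 0 → 0: weight = 5, length = 1, mean = 5/1 ≈ 5.000
  cycle 1 → 1: weight = 5, length = 1, mean = 5/1 ≈ 5.000
  cycle 2 → 2: weight = 2, length = 1, mean = 2/1 ≈ 2.000
  cycle 0 → 1 → 0: weight = 11, length = 2, mean = 11/2 ≈ 5.500
  cycle 0 → 2 → 0: weight = 11, length = 2, mean = 11/2 ≈ 5.500
  cycle 1 → 0 → 1: weight = 11, length = 2, mean = 11/2 ≈ 5.500
Minimum mean = 2.000, attained e.g. along the cycle 2 → 2 with weight 2 and length 1. So λ(A) = 2/1 = 2.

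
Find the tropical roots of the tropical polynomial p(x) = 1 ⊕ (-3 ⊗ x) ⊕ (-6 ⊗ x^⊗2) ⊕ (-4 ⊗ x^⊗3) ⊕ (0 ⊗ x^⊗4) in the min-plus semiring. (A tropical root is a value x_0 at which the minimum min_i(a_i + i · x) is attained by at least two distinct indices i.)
Roots: {-4, -2, 3, 4}

Each tropical root is a break point of the lower envelope of the lines y = a_i + i · x (there are 5 lines, with slopes 0, 1, ..., 4). Only the lines that attain the minimum somewhere contribute to roots; other lines are dominated. Here the surviving (envelope) indices are i = 4, i = 3, i = 2, i = 1, i = 0.
Intersections between consecutive envelope lines give the roots: for adjacent envelope indices i < j the intersection is x = (a_i − a_j) / (j − i). Reading off the sorted break points: {-4, -2, 3, 4}.
Verification: at each break x_0, at least two indices attain the minimum of min_i(a_i + i · x_0).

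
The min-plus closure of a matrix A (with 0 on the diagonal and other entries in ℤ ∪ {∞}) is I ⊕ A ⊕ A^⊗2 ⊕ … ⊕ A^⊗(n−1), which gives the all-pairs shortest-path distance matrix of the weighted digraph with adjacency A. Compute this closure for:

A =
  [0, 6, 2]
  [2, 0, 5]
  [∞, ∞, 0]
Closure =
  [0, 6, 2]
  [2, 0, 4]
  [∞, ∞, 0]

This is the Floyd-Warshall all-pairs shortest-path computation. For each intermediate vertex k = 0, 1, …, 2, update dist[i][j] ← min(dist[i][j], dist[i][k] + dist[k][j]). The final matrix gives, for each (i, j), the minimum total weight of any directed path from i to j (possibly empty when i = j).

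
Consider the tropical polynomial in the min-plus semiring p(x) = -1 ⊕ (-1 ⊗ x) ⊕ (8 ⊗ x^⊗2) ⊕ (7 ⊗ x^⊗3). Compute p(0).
p(0) = -1

A tropical monomial a ⊗ x^⊗i evaluates to a + i · x. Evaluating each term at x = 0:
  Term 0 contributes -1 + 0 · 0 = -1
  Term 1 contributes -1 + 1 · 0 = -1
  Term 2 contributes 8 + 2 · 0 = 8
  Term 3 contributes 7 + 3 · 0 = 7
p(0) = ⊕ of these = min[-1, -1, 8, 7] = -1.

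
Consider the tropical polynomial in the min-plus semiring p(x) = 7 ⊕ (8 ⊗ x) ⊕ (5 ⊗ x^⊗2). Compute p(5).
p(5) = 7

A tropical monomial a ⊗ x^⊗i evaluates to a + i · x. Evaluating each term at x = 5:
  Term 0 contributes 7 + 0 · 5 = 7
  Term 1 contributes 8 + 1 · 5 = 13
  Term 2 contributes 5 + 2 · 5 = 15
p(5) = ⊕ of these = min[7, 13, 15] = 7.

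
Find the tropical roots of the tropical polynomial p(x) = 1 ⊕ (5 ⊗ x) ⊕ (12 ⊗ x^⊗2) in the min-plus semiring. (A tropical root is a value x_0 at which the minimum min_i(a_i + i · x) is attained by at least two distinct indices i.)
Roots: {-7, -4}

Each tropical root is a break point of the lower envelope of the lines y = a_i + i · x (there are 3 lines, with slopes 0, 1, ..., 2). Only the lines that attain the minimum somewhere contribute to roots; other lines are dominated. Here the surviving (envelope) indices are i = 2, i = 1, i = 0.
Intersections between consecutive envelope lines give the roots: for adjacent envelope indices i < j the intersection is x = (a_i − a_j) / (j − i). Reading off the sorted break points: {-7, -4}.
Verification: at each break x_0, at least two indices attain the minimum of min_i(a_i + i · x_0).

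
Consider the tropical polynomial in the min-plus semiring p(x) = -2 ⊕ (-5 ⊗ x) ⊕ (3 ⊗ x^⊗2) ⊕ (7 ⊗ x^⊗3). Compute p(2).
p(2) = -3

A tropical monomial a ⊗ x^⊗i evaluates to a + i · x. Evaluating each term at x = 2:
  Term 0 contributes -2 + 0 · 2 = -2
  Term 1 contributes -5 + 1 · 2 = -3
  Term 2 contributes 3 + 2 · 2 = 7
  Term 3 contributes 7 + 3 · 2 = 13
p(2) = ⊕ of these = min[-2, -3, 7, 13] = -3.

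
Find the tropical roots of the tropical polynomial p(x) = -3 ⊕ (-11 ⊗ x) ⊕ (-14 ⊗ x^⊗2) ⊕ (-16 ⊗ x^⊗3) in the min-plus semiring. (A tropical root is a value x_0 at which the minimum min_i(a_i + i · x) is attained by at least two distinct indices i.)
Roots: {2, 3, 8}

Each tropical root is a break point of the lower envelope of the lines y = a_i + i · x (there are 4 lines, with slopes 0, 1, ..., 3). Only the lines that attain the minimum somewhere contribute to roots; other lines are dominated. Here the surviving (envelope) indices are i = 3, i = 2, i = 1, i = 0.
Intersections between consecutive envelope lines give the roots: for adjacent envelope indices i < j the intersection is x = (a_i − a_j) / (j − i). Reading off the sorted break points: {2, 3, 8}.
Verification: at each break x_0, at least two indices attain the minimum of min_i(a_i + i · x_0).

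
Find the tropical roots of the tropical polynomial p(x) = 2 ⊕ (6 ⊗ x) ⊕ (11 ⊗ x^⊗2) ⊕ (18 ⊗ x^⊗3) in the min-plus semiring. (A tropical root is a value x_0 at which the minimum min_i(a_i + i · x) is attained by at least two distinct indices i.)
Roots: {-7, -5, -4}

Each tropical root is a break point of the lower envelope of the lines y = a_i + i · x (there are 4 lines, with slopes 0, 1, ..., 3). Only the lines that attain the minimum somewhere contribute to roots; other lines are dominated. Here the surviving (envelope) indices are i = 3, i = 2, i = 1, i = 0.
Intersections between consecutive envelope lines give the roots: for adjacent envelope indices i < j the intersection is x = (a_i − a_j) / (j − i). Reading off the sorted break points: {-7, -5, -4}.
Verification: at each break x_0, at least two indices attain the minimum of min_i(a_i + i · x_0).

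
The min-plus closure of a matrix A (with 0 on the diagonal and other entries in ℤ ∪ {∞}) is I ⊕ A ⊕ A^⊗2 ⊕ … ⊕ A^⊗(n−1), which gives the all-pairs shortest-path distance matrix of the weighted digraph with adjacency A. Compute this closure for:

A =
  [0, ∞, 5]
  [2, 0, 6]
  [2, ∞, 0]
Closure =
  [0, ∞, 5]
  [2, 0, 6]
  [2, ∞, 0]

This is the Floyd-Warshall all-pairs shortest-path computation. For each intermediate vertex k = 0, 1, …, 2, update dist[i][j] ← min(dist[i][j], dist[i][k] + dist[k][j]). The final matrix gives, for each (i, j), the minimum total weight of any directed path from i to j (possibly empty when i = j).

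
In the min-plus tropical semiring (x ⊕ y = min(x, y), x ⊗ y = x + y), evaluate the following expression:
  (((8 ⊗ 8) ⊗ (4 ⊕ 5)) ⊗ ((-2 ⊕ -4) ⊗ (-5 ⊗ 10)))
(((8 ⊗ 8) ⊗ (4 ⊕ 5)) ⊗ ((-2 ⊕ -4) ⊗ (-5 ⊗ 10))) = 21

Expand innermost to outermost. Recall ⊕ takes the minimum of its arguments and ⊗ takes their sum. Working out the expression (((8 ⊗ 8) ⊗ (4 ⊕ 5)) ⊗ ((-2 ⊕ -4) ⊗ (-5 ⊗ 10))) gives 21.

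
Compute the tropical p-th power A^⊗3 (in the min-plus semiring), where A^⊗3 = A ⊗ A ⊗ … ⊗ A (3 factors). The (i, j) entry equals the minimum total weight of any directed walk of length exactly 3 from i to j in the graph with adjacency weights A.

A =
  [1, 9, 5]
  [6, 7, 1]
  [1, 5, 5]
A^⊗3 =
  [3, 11, 7]
  [3, 11, 7]
  [3, 11, 7]

Each entry (A^⊗3)_ij equals the minimum over all length-3 walks i = v_0 → v_1 → … → v_3 = j of Σ_t A[v_t][v_{t+1}]. For example, for (i, j) = (0, 2) we minimise over 9 possible intermediate vertex sequences; the minimum is 7, attained along the walk 0 → 0 → 0 → 2.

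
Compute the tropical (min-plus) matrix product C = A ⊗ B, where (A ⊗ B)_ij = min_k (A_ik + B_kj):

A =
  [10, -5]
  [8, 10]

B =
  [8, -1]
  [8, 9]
A ⊗ B =
  [3, 4]
  [16, 7]

Apply the min-plus product entry-by-entry:
  C[0][0] = min over k of (A[0][0] + B[0][0] = 10 + 8 = 18, A[0][1] + B[1][0] = -5 + 8 = 3) = 3 (attained at k = 1)
  C[0][1] = min over k of (A[0][0] + B[0][1] = 10 + -1 = 9, A[0][1] + B[1][1] = -5 + 9 = 4) = 4 (attained at k = 1)
  C[1][0] = min over k of (A[1][0] + B[0][0] = 8 + 8 = 16, A[1][1] + B[1][0] = 10 + 8 = 18) = 16 (attained at k = 0)
  C[1][1] = min over k of (A[1][0] + B[0][1] = 8 + -1 = 7, A[1][1] + B[1][1] = 10 + 9 = 19) = 7 (attained at k = 0)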